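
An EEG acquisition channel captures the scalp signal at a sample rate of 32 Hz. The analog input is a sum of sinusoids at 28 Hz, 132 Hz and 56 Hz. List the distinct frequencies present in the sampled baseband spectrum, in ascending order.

fs/2 = 16 Hz.
28 Hz > fs/2 = 16 Hz, folds to fs − 28 Hz = 4 Hz.
132 Hz mod fs = 4 Hz.
4 Hz ≤ fs/2 = 16 Hz, appears at 4 Hz.
56 Hz mod fs = 24 Hz.
24 Hz > fs/2 = 16 Hz, folds to fs − 24 Hz = 8 Hz.
Distinct values: {4 Hz, 8 Hz}.

4 Hz, 8 Hz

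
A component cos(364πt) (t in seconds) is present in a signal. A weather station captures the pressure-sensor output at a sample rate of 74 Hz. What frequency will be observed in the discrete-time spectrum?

34 Hz

ω = 364π rad/s → f = ω/(2π) = 182 Hz.
182 Hz mod fs = 34 Hz.
34 Hz ≤ fs/2 = 37 Hz, appears at 34 Hz.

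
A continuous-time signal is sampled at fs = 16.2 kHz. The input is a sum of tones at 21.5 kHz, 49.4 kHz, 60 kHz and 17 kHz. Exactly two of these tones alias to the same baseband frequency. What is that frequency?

0.8 kHz

fs/2 = 8.1 kHz.
21.5 kHz mod fs = 5.3 kHz.
5.3 kHz ≤ fs/2 = 8.1 kHz, appears at 5.3 kHz.
49.4 kHz mod fs = 0.8 kHz.
0.8 kHz ≤ fs/2 = 8.1 kHz, appears at 0.8 kHz.
60 kHz mod fs = 11.4 kHz.
11.4 kHz > fs/2 = 8.1 kHz, folds to fs − 11.4 kHz = 4.8 kHz.
17 kHz mod fs = 0.8 kHz.
0.8 kHz ≤ fs/2 = 8.1 kHz, appears at 0.8 kHz.
17 kHz and 49.4 kHz both map to 0.8 kHz.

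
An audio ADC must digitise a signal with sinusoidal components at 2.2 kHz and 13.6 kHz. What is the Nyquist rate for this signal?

Highest-frequency component: 13.6 kHz.
Nyquist rate = 2 × 13.6 kHz = 27.2 kHz.

27.2 kHz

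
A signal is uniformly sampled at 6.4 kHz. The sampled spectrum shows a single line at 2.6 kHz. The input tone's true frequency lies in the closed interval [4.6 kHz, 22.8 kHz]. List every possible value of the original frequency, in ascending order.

9 kHz, 10.2 kHz, 15.4 kHz, 16.6 kHz, 21.8 kHz

Frequencies that alias to 2.6 kHz are k·fs ± 2.6 kHz for integer k ≥ 0.
k=0: 2.6 kHz.
k=1: 3.8 kHz, 9 kHz.
k=2: 10.2 kHz, 15.4 kHz.
k=3: 16.6 kHz, 21.8 kHz.
k=4: 23 kHz, 28.2 kHz.
Within [4.6 kHz, 22.8 kHz]: 9 kHz, 10.2 kHz, 15.4 kHz, 16.6 kHz, 21.8 kHz.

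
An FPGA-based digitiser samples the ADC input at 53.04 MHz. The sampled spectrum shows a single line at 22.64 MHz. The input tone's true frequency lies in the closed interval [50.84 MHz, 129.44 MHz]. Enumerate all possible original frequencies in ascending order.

75.68 MHz, 83.44 MHz, 128.72 MHz

Frequencies that alias to 22.64 MHz are k·fs ± 22.64 MHz for integer k ≥ 0.
k=0: 22.64 MHz.
k=1: 30.4 MHz, 75.68 MHz.
k=2: 83.44 MHz, 128.72 MHz.
k=3: 136.48 MHz, 181.76 MHz.
Within [50.84 MHz, 129.44 MHz]: 75.68 MHz, 83.44 MHz, 128.72 MHz.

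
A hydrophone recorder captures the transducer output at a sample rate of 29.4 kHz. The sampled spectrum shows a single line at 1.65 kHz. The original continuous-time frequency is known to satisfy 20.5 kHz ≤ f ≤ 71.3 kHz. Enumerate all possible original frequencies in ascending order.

Frequencies that alias to 1.65 kHz are k·fs ± 1.65 kHz for integer k ≥ 0.
k=0: 1.65 kHz.
k=1: 27.75 kHz, 31.05 kHz.
k=2: 57.15 kHz, 60.45 kHz.
k=3: 86.55 kHz, 89.85 kHz.
Within [20.5 kHz, 71.3 kHz]: 27.75 kHz, 31.05 kHz, 57.15 kHz, 60.45 kHz.

27.75 kHz, 31.05 kHz, 57.15 kHz, 60.45 kHz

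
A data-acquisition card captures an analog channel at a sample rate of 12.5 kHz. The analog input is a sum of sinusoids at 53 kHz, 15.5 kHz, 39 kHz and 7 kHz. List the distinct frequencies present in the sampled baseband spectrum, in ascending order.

fs/2 = 6.25 kHz.
53 kHz mod fs = 3 kHz.
3 kHz ≤ fs/2 = 6.25 kHz, appears at 3 kHz.
15.5 kHz mod fs = 3 kHz.
3 kHz ≤ fs/2 = 6.25 kHz, appears at 3 kHz.
39 kHz mod fs = 1.5 kHz.
1.5 kHz ≤ fs/2 = 6.25 kHz, appears at 1.5 kHz.
7 kHz > fs/2 = 6.25 kHz, folds to fs − 7 kHz = 5.5 kHz.
Distinct values: {1.5 kHz, 3 kHz, 5.5 kHz}.

1.5 kHz, 3 kHz, 5.5 kHz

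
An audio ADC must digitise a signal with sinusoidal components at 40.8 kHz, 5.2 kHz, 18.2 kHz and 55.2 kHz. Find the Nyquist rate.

110.4 kHz

Highest-frequency component: 55.2 kHz.
Nyquist rate = 2 × 55.2 kHz = 110.4 kHz.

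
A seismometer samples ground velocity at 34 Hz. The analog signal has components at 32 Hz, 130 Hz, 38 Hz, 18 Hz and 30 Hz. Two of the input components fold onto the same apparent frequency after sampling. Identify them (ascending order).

fs/2 = 17 Hz.
32 Hz > fs/2 = 17 Hz, folds to fs − 32 Hz = 2 Hz.
130 Hz mod fs = 28 Hz.
28 Hz > fs/2 = 17 Hz, folds to fs − 28 Hz = 6 Hz.
38 Hz mod fs = 4 Hz.
4 Hz ≤ fs/2 = 17 Hz, appears at 4 Hz.
18 Hz > fs/2 = 17 Hz, folds to fs − 18 Hz = 16 Hz.
30 Hz > fs/2 = 17 Hz, folds to fs − 30 Hz = 4 Hz.
30 Hz and 38 Hz both map to 4 Hz.

30 Hz, 38 Hz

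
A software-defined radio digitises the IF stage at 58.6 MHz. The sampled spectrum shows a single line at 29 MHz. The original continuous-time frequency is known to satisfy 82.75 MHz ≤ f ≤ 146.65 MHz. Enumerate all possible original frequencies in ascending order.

87.6 MHz, 88.2 MHz, 146.2 MHz

Frequencies that alias to 29 MHz are k·fs ± 29 MHz for integer k ≥ 0.
k=0: 29 MHz.
k=1: 29.6 MHz, 87.6 MHz.
k=2: 88.2 MHz, 146.2 MHz.
k=3: 146.8 MHz, 204.8 MHz.
Within [82.75 MHz, 146.65 MHz]: 87.6 MHz, 88.2 MHz, 146.2 MHz.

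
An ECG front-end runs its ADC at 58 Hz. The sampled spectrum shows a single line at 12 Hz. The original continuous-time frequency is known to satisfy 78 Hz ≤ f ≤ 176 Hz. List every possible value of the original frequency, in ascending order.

Frequencies that alias to 12 Hz are k·fs ± 12 Hz for integer k ≥ 0.
k=0: 12 Hz.
k=1: 46 Hz, 70 Hz.
k=2: 104 Hz, 128 Hz.
k=3: 162 Hz, 186 Hz.
k=4: 220 Hz, 244 Hz.
Within [78 Hz, 176 Hz]: 104 Hz, 128 Hz, 162 Hz.

104 Hz, 128 Hz, 162 Hz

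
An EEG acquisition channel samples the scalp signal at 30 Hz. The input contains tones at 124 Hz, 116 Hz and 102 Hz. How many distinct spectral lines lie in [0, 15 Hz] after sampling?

2

fs/2 = 15 Hz.
124 Hz mod fs = 4 Hz.
4 Hz ≤ fs/2 = 15 Hz, appears at 4 Hz.
116 Hz mod fs = 26 Hz.
26 Hz > fs/2 = 15 Hz, folds to fs − 26 Hz = 4 Hz.
102 Hz mod fs = 12 Hz.
12 Hz ≤ fs/2 = 15 Hz, appears at 12 Hz.
Distinct values: {4 Hz, 12 Hz} → 2.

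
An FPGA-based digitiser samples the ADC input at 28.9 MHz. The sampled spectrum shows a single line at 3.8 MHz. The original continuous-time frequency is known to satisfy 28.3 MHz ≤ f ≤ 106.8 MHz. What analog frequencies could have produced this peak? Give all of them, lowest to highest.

32.7 MHz, 54 MHz, 61.6 MHz, 82.9 MHz, 90.5 MHz

Frequencies that alias to 3.8 MHz are k·fs ± 3.8 MHz for integer k ≥ 0.
k=0: 3.8 MHz.
k=1: 25.1 MHz, 32.7 MHz.
k=2: 54 MHz, 61.6 MHz.
k=3: 82.9 MHz, 90.5 MHz.
k=4: 111.8 MHz, 119.4 MHz.
Within [28.3 MHz, 106.8 MHz]: 32.7 MHz, 54 MHz, 61.6 MHz, 82.9 MHz, 90.5 MHz.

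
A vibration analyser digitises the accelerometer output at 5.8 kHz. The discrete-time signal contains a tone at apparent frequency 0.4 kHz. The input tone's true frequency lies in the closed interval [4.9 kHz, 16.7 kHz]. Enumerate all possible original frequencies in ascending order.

Frequencies that alias to 0.4 kHz are k·fs ± 0.4 kHz for integer k ≥ 0.
k=0: 0.4 kHz.
k=1: 5.4 kHz, 6.2 kHz.
k=2: 11.2 kHz, 12 kHz.
k=3: 17 kHz, 17.8 kHz.
Within [4.9 kHz, 16.7 kHz]: 5.4 kHz, 6.2 kHz, 11.2 kHz, 12 kHz.

5.4 kHz, 6.2 kHz, 11.2 kHz, 12 kHz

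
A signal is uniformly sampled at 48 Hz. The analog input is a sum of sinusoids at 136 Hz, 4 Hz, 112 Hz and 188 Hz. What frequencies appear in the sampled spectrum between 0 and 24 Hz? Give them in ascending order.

fs/2 = 24 Hz.
136 Hz mod fs = 40 Hz.
40 Hz > fs/2 = 24 Hz, folds to fs − 40 Hz = 8 Hz.
4 Hz ≤ fs/2 = 24 Hz, passes unchanged.
112 Hz mod fs = 16 Hz.
16 Hz ≤ fs/2 = 24 Hz, appears at 16 Hz.
188 Hz mod fs = 44 Hz.
44 Hz > fs/2 = 24 Hz, folds to fs − 44 Hz = 4 Hz.
Distinct values: {4 Hz, 8 Hz, 16 Hz}.

4 Hz, 8 Hz, 16 Hz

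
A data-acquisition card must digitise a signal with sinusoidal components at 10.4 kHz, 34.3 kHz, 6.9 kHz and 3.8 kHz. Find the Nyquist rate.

68.6 kHz

Highest-frequency component: 34.3 kHz.
Nyquist rate = 2 × 34.3 kHz = 68.6 kHz.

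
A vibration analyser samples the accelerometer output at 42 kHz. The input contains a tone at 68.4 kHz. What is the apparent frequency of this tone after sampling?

68.4 kHz mod fs = 26.4 kHz.
26.4 kHz > fs/2 = 21 kHz, folds to fs − 26.4 kHz = 15.6 kHz.

15.6 kHz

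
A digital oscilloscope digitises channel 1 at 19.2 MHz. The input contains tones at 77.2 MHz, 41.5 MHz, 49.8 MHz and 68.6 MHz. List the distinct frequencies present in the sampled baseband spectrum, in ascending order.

fs/2 = 9.6 MHz.
77.2 MHz mod fs = 0.4 MHz.
0.4 MHz ≤ fs/2 = 9.6 MHz, appears at 0.4 MHz.
41.5 MHz mod fs = 3.1 MHz.
3.1 MHz ≤ fs/2 = 9.6 MHz, appears at 3.1 MHz.
49.8 MHz mod fs = 11.4 MHz.
11.4 MHz > fs/2 = 9.6 MHz, folds to fs − 11.4 MHz = 7.8 MHz.
68.6 MHz mod fs = 11 MHz.
11 MHz > fs/2 = 9.6 MHz, folds to fs − 11 MHz = 8.2 MHz.
Distinct values: {0.4 MHz, 3.1 MHz, 7.8 MHz, 8.2 MHz}.

0.4 MHz, 3.1 MHz, 7.8 MHz, 8.2 MHz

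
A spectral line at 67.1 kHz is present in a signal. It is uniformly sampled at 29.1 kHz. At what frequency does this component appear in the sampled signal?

67.1 kHz mod fs = 8.9 kHz.
8.9 kHz ≤ fs/2 = 14.55 kHz, appears at 8.9 kHz.

8.9 kHz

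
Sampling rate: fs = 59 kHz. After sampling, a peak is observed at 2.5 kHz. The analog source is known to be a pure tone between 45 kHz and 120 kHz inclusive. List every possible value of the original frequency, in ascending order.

56.5 kHz, 61.5 kHz, 115.5 kHz

Frequencies that alias to 2.5 kHz are k·fs ± 2.5 kHz for integer k ≥ 0.
k=0: 2.5 kHz.
k=1: 56.5 kHz, 61.5 kHz.
k=2: 115.5 kHz, 120.5 kHz.
k=3: 174.5 kHz, 179.5 kHz.
Within [45 kHz, 120 kHz]: 56.5 kHz, 61.5 kHz, 115.5 kHz.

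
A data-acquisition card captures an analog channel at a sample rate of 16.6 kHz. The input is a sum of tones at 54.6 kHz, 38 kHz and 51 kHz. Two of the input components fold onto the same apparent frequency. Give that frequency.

fs/2 = 8.3 kHz.
54.6 kHz mod fs = 4.8 kHz.
4.8 kHz ≤ fs/2 = 8.3 kHz, appears at 4.8 kHz.
38 kHz mod fs = 4.8 kHz.
4.8 kHz ≤ fs/2 = 8.3 kHz, appears at 4.8 kHz.
51 kHz mod fs = 1.2 kHz.
1.2 kHz ≤ fs/2 = 8.3 kHz, appears at 1.2 kHz.
38 kHz and 54.6 kHz both map to 4.8 kHz.

4.8 kHz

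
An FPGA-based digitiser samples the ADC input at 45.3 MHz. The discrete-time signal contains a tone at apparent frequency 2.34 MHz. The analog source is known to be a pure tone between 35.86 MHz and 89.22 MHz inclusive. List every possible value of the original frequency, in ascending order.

Frequencies that alias to 2.34 MHz are k·fs ± 2.34 MHz for integer k ≥ 0.
k=0: 2.34 MHz.
k=1: 42.96 MHz, 47.64 MHz.
k=2: 88.26 MHz, 92.94 MHz.
k=3: 133.56 MHz, 138.24 MHz.
Within [35.86 MHz, 89.22 MHz]: 42.96 MHz, 47.64 MHz, 88.26 MHz.

42.96 MHz, 47.64 MHz, 88.26 MHz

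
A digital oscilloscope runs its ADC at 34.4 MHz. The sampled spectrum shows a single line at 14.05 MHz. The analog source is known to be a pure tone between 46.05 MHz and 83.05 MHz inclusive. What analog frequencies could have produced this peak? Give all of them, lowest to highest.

Frequencies that alias to 14.05 MHz are k·fs ± 14.05 MHz for integer k ≥ 0.
k=0: 14.05 MHz.
k=1: 20.35 MHz, 48.45 MHz.
k=2: 54.75 MHz, 82.85 MHz.
k=3: 89.15 MHz, 117.25 MHz.
Within [46.05 MHz, 83.05 MHz]: 48.45 MHz, 54.75 MHz, 82.85 MHz.

48.45 MHz, 54.75 MHz, 82.85 MHz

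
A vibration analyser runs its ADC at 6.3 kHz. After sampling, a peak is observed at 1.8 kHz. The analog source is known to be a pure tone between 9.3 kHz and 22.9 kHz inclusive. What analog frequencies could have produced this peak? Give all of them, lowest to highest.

10.8 kHz, 14.4 kHz, 17.1 kHz, 20.7 kHz

Frequencies that alias to 1.8 kHz are k·fs ± 1.8 kHz for integer k ≥ 0.
k=0: 1.8 kHz.
k=1: 4.5 kHz, 8.1 kHz.
k=2: 10.8 kHz, 14.4 kHz.
k=3: 17.1 kHz, 20.7 kHz.
k=4: 23.4 kHz, 27 kHz.
Within [9.3 kHz, 22.9 kHz]: 10.8 kHz, 14.4 kHz, 17.1 kHz, 20.7 kHz.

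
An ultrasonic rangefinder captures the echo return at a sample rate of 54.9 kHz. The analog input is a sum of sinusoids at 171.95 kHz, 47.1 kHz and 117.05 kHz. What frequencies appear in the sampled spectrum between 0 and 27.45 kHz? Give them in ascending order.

7.25 kHz, 7.8 kHz

fs/2 = 27.45 kHz.
171.95 kHz mod fs = 7.25 kHz.
7.25 kHz ≤ fs/2 = 27.45 kHz, appears at 7.25 kHz.
47.1 kHz > fs/2 = 27.45 kHz, folds to fs − 47.1 kHz = 7.8 kHz.
117.05 kHz mod fs = 7.25 kHz.
7.25 kHz ≤ fs/2 = 27.45 kHz, appears at 7.25 kHz.
Distinct values: {7.25 kHz, 7.8 kHz}.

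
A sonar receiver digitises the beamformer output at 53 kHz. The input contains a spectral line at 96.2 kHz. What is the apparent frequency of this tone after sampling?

96.2 kHz mod fs = 43.2 kHz.
43.2 kHz > fs/2 = 26.5 kHz, folds to fs − 43.2 kHz = 9.8 kHz.

9.8 kHz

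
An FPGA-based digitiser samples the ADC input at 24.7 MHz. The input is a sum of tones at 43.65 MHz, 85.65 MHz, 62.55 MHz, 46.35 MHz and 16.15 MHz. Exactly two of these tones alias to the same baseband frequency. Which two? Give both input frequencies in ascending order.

62.55 MHz, 85.65 MHz

fs/2 = 12.35 MHz.
43.65 MHz mod fs = 18.95 MHz.
18.95 MHz > fs/2 = 12.35 MHz, folds to fs − 18.95 MHz = 5.75 MHz.
85.65 MHz mod fs = 11.55 MHz.
11.55 MHz ≤ fs/2 = 12.35 MHz, appears at 11.55 MHz.
62.55 MHz mod fs = 13.15 MHz.
13.15 MHz > fs/2 = 12.35 MHz, folds to fs − 13.15 MHz = 11.55 MHz.
46.35 MHz mod fs = 21.65 MHz.
21.65 MHz > fs/2 = 12.35 MHz, folds to fs − 21.65 MHz = 3.05 MHz.
16.15 MHz > fs/2 = 12.35 MHz, folds to fs − 16.15 MHz = 8.55 MHz.
62.55 MHz and 85.65 MHz both map to 11.55 MHz.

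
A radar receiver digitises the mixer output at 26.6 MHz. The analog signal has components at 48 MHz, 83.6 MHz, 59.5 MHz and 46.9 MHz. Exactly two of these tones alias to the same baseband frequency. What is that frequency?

6.3 MHz

fs/2 = 13.3 MHz.
48 MHz mod fs = 21.4 MHz.
21.4 MHz > fs/2 = 13.3 MHz, folds to fs − 21.4 MHz = 5.2 MHz.
83.6 MHz mod fs = 3.8 MHz.
3.8 MHz ≤ fs/2 = 13.3 MHz, appears at 3.8 MHz.
59.5 MHz mod fs = 6.3 MHz.
6.3 MHz ≤ fs/2 = 13.3 MHz, appears at 6.3 MHz.
46.9 MHz mod fs = 20.3 MHz.
20.3 MHz > fs/2 = 13.3 MHz, folds to fs − 20.3 MHz = 6.3 MHz.
46.9 MHz and 59.5 MHz both map to 6.3 MHz.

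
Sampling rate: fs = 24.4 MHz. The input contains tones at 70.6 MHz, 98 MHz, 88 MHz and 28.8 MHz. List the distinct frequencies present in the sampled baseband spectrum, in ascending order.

fs/2 = 12.2 MHz.
70.6 MHz mod fs = 21.8 MHz.
21.8 MHz > fs/2 = 12.2 MHz, folds to fs − 21.8 MHz = 2.6 MHz.
98 MHz mod fs = 0.4 MHz.
0.4 MHz ≤ fs/2 = 12.2 MHz, appears at 0.4 MHz.
88 MHz mod fs = 14.8 MHz.
14.8 MHz > fs/2 = 12.2 MHz, folds to fs − 14.8 MHz = 9.6 MHz.
28.8 MHz mod fs = 4.4 MHz.
4.4 MHz ≤ fs/2 = 12.2 MHz, appears at 4.4 MHz.
Distinct values: {0.4 MHz, 2.6 MHz, 4.4 MHz, 9.6 MHz}.

0.4 MHz, 2.6 MHz, 4.4 MHz, 9.6 MHz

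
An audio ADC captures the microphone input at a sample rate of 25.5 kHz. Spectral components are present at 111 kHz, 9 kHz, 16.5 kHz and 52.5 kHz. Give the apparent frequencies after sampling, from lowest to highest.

fs/2 = 12.75 kHz.
111 kHz mod fs = 9 kHz.
9 kHz ≤ fs/2 = 12.75 kHz, appears at 9 kHz.
9 kHz ≤ fs/2 = 12.75 kHz, passes unchanged.
16.5 kHz > fs/2 = 12.75 kHz, folds to fs − 16.5 kHz = 9 kHz.
52.5 kHz mod fs = 1.5 kHz.
1.5 kHz ≤ fs/2 = 12.75 kHz, appears at 1.5 kHz.
Distinct values: {1.5 kHz, 9 kHz}.

1.5 kHz, 9 kHz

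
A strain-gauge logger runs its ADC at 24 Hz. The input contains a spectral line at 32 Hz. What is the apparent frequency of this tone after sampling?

8 Hz

32 Hz mod fs = 8 Hz.
8 Hz ≤ fs/2 = 12 Hz, appears at 8 Hz.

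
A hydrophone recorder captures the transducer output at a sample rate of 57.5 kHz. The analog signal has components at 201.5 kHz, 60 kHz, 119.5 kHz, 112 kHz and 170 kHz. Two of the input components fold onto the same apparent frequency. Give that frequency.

2.5 kHz

fs/2 = 28.75 kHz.
201.5 kHz mod fs = 29 kHz.
29 kHz > fs/2 = 28.75 kHz, folds to fs − 29 kHz = 28.5 kHz.
60 kHz mod fs = 2.5 kHz.
2.5 kHz ≤ fs/2 = 28.75 kHz, appears at 2.5 kHz.
119.5 kHz mod fs = 4.5 kHz.
4.5 kHz ≤ fs/2 = 28.75 kHz, appears at 4.5 kHz.
112 kHz mod fs = 54.5 kHz.
54.5 kHz > fs/2 = 28.75 kHz, folds to fs − 54.5 kHz = 3 kHz.
170 kHz mod fs = 55 kHz.
55 kHz > fs/2 = 28.75 kHz, folds to fs − 55 kHz = 2.5 kHz.
60 kHz and 170 kHz both map to 2.5 kHz.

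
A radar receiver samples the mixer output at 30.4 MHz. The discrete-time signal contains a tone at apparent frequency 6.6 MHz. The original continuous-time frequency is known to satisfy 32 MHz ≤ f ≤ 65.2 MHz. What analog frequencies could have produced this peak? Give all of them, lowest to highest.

37 MHz, 54.2 MHz

Frequencies that alias to 6.6 MHz are k·fs ± 6.6 MHz for integer k ≥ 0.
k=0: 6.6 MHz.
k=1: 23.8 MHz, 37 MHz.
k=2: 54.2 MHz, 67.4 MHz.
k=3: 84.6 MHz, 97.8 MHz.
Within [32 MHz, 65.2 MHz]: 37 MHz, 54.2 MHz.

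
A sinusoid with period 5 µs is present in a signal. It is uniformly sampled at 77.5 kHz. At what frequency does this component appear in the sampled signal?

T = 5 µs → f = 1/T = 200 kHz.
200 kHz mod fs = 45 kHz.
45 kHz > fs/2 = 38.75 kHz, folds to fs − 45 kHz = 32.5 kHz.

32.5 kHz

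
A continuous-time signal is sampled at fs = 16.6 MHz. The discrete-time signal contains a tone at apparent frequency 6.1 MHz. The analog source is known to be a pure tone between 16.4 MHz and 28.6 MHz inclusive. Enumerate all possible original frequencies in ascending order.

Frequencies that alias to 6.1 MHz are k·fs ± 6.1 MHz for integer k ≥ 0.
k=0: 6.1 MHz.
k=1: 10.5 MHz, 22.7 MHz.
k=2: 27.1 MHz, 39.3 MHz.
k=3: 43.7 MHz, 55.9 MHz.
Within [16.4 MHz, 28.6 MHz]: 22.7 MHz, 27.1 MHz.

22.7 MHz, 27.1 MHz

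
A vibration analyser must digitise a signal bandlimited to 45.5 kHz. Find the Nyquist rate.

91 kHz

Nyquist rate = 2 × 45.5 kHz = 91 kHz.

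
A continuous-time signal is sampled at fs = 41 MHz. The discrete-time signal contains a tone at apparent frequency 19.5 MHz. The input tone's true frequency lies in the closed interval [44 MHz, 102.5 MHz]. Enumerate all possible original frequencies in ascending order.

Frequencies that alias to 19.5 MHz are k·fs ± 19.5 MHz for integer k ≥ 0.
k=0: 19.5 MHz.
k=1: 21.5 MHz, 60.5 MHz.
k=2: 62.5 MHz, 101.5 MHz.
k=3: 103.5 MHz, 142.5 MHz.
Within [44 MHz, 102.5 MHz]: 60.5 MHz, 62.5 MHz, 101.5 MHz.

60.5 MHz, 62.5 MHz, 101.5 MHz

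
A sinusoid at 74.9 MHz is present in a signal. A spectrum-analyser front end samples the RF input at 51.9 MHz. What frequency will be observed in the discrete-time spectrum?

74.9 MHz mod fs = 23 MHz.
23 MHz ≤ fs/2 = 25.95 MHz, appears at 23 MHz.

23 MHz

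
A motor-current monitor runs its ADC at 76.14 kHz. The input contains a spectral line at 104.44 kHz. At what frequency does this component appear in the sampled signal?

104.44 kHz mod fs = 28.3 kHz.
28.3 kHz ≤ fs/2 = 38.07 kHz, appears at 28.3 kHz.

28.3 kHz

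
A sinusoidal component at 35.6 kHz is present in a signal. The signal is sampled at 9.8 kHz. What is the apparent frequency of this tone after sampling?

3.6 kHz

35.6 kHz mod fs = 6.2 kHz.
6.2 kHz > fs/2 = 4.9 kHz, folds to fs − 6.2 kHz = 3.6 kHz.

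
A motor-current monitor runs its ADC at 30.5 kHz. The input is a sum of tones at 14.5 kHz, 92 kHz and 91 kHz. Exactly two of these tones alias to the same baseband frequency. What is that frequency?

0.5 kHz

fs/2 = 15.25 kHz.
14.5 kHz ≤ fs/2 = 15.25 kHz, passes unchanged.
92 kHz mod fs = 0.5 kHz.
0.5 kHz ≤ fs/2 = 15.25 kHz, appears at 0.5 kHz.
91 kHz mod fs = 30 kHz.
30 kHz > fs/2 = 15.25 kHz, folds to fs − 30 kHz = 0.5 kHz.
91 kHz and 92 kHz both map to 0.5 kHz.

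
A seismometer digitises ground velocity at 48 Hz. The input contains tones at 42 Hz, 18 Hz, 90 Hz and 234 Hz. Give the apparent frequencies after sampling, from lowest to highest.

fs/2 = 24 Hz.
42 Hz > fs/2 = 24 Hz, folds to fs − 42 Hz = 6 Hz.
18 Hz ≤ fs/2 = 24 Hz, passes unchanged.
90 Hz mod fs = 42 Hz.
42 Hz > fs/2 = 24 Hz, folds to fs − 42 Hz = 6 Hz.
234 Hz mod fs = 42 Hz.
42 Hz > fs/2 = 24 Hz, folds to fs − 42 Hz = 6 Hz.
Distinct values: {6 Hz, 18 Hz}.

6 Hz, 18 Hz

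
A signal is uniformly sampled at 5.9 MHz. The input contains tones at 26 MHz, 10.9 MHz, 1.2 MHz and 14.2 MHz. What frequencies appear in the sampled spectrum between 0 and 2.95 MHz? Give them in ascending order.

0.9 MHz, 1.2 MHz, 2.4 MHz

fs/2 = 2.95 MHz.
26 MHz mod fs = 2.4 MHz.
2.4 MHz ≤ fs/2 = 2.95 MHz, appears at 2.4 MHz.
10.9 MHz mod fs = 5 MHz.
5 MHz > fs/2 = 2.95 MHz, folds to fs − 5 MHz = 0.9 MHz.
1.2 MHz ≤ fs/2 = 2.95 MHz, passes unchanged.
14.2 MHz mod fs = 2.4 MHz.
2.4 MHz ≤ fs/2 = 2.95 MHz, appears at 2.4 MHz.
Distinct values: {0.9 MHz, 1.2 MHz, 2.4 MHz}.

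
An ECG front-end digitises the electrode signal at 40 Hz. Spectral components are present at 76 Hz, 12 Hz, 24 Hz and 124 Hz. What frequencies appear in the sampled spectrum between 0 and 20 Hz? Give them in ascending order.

fs/2 = 20 Hz.
76 Hz mod fs = 36 Hz.
36 Hz > fs/2 = 20 Hz, folds to fs − 36 Hz = 4 Hz.
12 Hz ≤ fs/2 = 20 Hz, passes unchanged.
24 Hz > fs/2 = 20 Hz, folds to fs − 24 Hz = 16 Hz.
124 Hz mod fs = 4 Hz.
4 Hz ≤ fs/2 = 20 Hz, appears at 4 Hz.
Distinct values: {4 Hz, 12 Hz, 16 Hz}.

4 Hz, 12 Hz, 16 Hz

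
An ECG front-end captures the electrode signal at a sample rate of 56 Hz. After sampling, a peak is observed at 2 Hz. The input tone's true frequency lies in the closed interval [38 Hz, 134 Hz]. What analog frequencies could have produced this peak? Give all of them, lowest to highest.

54 Hz, 58 Hz, 110 Hz, 114 Hz

Frequencies that alias to 2 Hz are k·fs ± 2 Hz for integer k ≥ 0.
k=0: 2 Hz.
k=1: 54 Hz, 58 Hz.
k=2: 110 Hz, 114 Hz.
k=3: 166 Hz, 170 Hz.
Within [38 Hz, 134 Hz]: 54 Hz, 58 Hz, 110 Hz, 114 Hz.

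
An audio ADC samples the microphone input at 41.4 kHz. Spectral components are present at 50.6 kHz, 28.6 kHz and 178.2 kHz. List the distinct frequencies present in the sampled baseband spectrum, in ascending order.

9.2 kHz, 12.6 kHz, 12.8 kHz

fs/2 = 20.7 kHz.
50.6 kHz mod fs = 9.2 kHz.
9.2 kHz ≤ fs/2 = 20.7 kHz, appears at 9.2 kHz.
28.6 kHz > fs/2 = 20.7 kHz, folds to fs − 28.6 kHz = 12.8 kHz.
178.2 kHz mod fs = 12.6 kHz.
12.6 kHz ≤ fs/2 = 20.7 kHz, appears at 12.6 kHz.
Distinct values: {9.2 kHz, 12.6 kHz, 12.8 kHz}.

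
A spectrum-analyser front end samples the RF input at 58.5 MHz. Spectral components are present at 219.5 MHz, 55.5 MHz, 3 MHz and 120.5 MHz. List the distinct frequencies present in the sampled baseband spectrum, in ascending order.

fs/2 = 29.25 MHz.
219.5 MHz mod fs = 44 MHz.
44 MHz > fs/2 = 29.25 MHz, folds to fs − 44 MHz = 14.5 MHz.
55.5 MHz > fs/2 = 29.25 MHz, folds to fs − 55.5 MHz = 3 MHz.
3 MHz ≤ fs/2 = 29.25 MHz, passes unchanged.
120.5 MHz mod fs = 3.5 MHz.
3.5 MHz ≤ fs/2 = 29.25 MHz, appears at 3.5 MHz.
Distinct values: {3 MHz, 3.5 MHz, 14.5 MHz}.

3 MHz, 3.5 MHz, 14.5 MHz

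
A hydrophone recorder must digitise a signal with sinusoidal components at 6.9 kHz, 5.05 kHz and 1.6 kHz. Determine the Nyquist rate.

Highest-frequency component: 6.9 kHz.
Nyquist rate = 2 × 6.9 kHz = 13.8 kHz.

13.8 kHz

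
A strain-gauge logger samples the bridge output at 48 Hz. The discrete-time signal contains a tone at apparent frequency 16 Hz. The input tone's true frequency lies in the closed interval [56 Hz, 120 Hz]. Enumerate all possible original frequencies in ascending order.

64 Hz, 80 Hz, 112 Hz

Frequencies that alias to 16 Hz are k·fs ± 16 Hz for integer k ≥ 0.
k=0: 16 Hz.
k=1: 32 Hz, 64 Hz.
k=2: 80 Hz, 112 Hz.
k=3: 128 Hz, 160 Hz.
Within [56 Hz, 120 Hz]: 64 Hz, 80 Hz, 112 Hz.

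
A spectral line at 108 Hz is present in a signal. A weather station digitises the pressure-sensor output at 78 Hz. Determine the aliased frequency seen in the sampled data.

108 Hz mod fs = 30 Hz.
30 Hz ≤ fs/2 = 39 Hz, appears at 30 Hz.

30 Hz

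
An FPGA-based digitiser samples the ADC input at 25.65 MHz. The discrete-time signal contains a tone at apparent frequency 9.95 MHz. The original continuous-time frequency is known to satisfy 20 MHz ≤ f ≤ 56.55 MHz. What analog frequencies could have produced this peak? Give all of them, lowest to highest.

35.6 MHz, 41.35 MHz

Frequencies that alias to 9.95 MHz are k·fs ± 9.95 MHz for integer k ≥ 0.
k=0: 9.95 MHz.
k=1: 15.7 MHz, 35.6 MHz.
k=2: 41.35 MHz, 61.25 MHz.
k=3: 67 MHz, 86.9 MHz.
Within [20 MHz, 56.55 MHz]: 35.6 MHz, 41.35 MHz.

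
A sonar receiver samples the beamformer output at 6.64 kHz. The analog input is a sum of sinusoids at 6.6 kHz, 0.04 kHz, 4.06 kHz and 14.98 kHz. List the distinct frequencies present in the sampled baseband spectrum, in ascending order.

0.04 kHz, 1.7 kHz, 2.58 kHz

fs/2 = 3.32 kHz.
6.6 kHz > fs/2 = 3.32 kHz, folds to fs − 6.6 kHz = 0.04 kHz.
0.04 kHz ≤ fs/2 = 3.32 kHz, passes unchanged.
4.06 kHz > fs/2 = 3.32 kHz, folds to fs − 4.06 kHz = 2.58 kHz.
14.98 kHz mod fs = 1.7 kHz.
1.7 kHz ≤ fs/2 = 3.32 kHz, appears at 1.7 kHz.
Distinct values: {0.04 kHz, 1.7 kHz, 2.58 kHz}.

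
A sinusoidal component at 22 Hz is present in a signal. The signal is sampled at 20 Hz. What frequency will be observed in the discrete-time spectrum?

22 Hz mod fs = 2 Hz.
2 Hz ≤ fs/2 = 10 Hz, appears at 2 Hz.

2 Hz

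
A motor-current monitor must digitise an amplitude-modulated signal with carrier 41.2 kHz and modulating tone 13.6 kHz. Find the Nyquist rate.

109.6 kHz

AM sidebands sit at fc ± fm = 27.6 kHz and 54.8 kHz.
Highest-frequency component: 54.8 kHz.
Nyquist rate = 2 × 54.8 kHz = 109.6 kHz.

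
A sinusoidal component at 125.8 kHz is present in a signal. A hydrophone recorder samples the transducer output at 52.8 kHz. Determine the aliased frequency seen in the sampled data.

125.8 kHz mod fs = 20.2 kHz.
20.2 kHz ≤ fs/2 = 26.4 kHz, appears at 20.2 kHz.

20.2 kHz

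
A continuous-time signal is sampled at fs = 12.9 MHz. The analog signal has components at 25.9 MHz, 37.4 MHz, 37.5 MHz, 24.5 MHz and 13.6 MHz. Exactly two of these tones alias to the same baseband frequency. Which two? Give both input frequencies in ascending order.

24.5 MHz, 37.4 MHz

fs/2 = 6.45 MHz.
25.9 MHz mod fs = 0.1 MHz.
0.1 MHz ≤ fs/2 = 6.45 MHz, appears at 0.1 MHz.
37.4 MHz mod fs = 11.6 MHz.
11.6 MHz > fs/2 = 6.45 MHz, folds to fs − 11.6 MHz = 1.3 MHz.
37.5 MHz mod fs = 11.7 MHz.
11.7 MHz > fs/2 = 6.45 MHz, folds to fs − 11.7 MHz = 1.2 MHz.
24.5 MHz mod fs = 11.6 MHz.
11.6 MHz > fs/2 = 6.45 MHz, folds to fs − 11.6 MHz = 1.3 MHz.
13.6 MHz mod fs = 0.7 MHz.
0.7 MHz ≤ fs/2 = 6.45 MHz, appears at 0.7 MHz.
24.5 MHz and 37.4 MHz both map to 1.3 MHz.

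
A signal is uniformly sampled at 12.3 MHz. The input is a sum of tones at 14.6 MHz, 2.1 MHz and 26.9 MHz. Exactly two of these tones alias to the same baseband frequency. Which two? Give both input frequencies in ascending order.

14.6 MHz, 26.9 MHz

fs/2 = 6.15 MHz.
14.6 MHz mod fs = 2.3 MHz.
2.3 MHz ≤ fs/2 = 6.15 MHz, appears at 2.3 MHz.
2.1 MHz ≤ fs/2 = 6.15 MHz, passes unchanged.
26.9 MHz mod fs = 2.3 MHz.
2.3 MHz ≤ fs/2 = 6.15 MHz, appears at 2.3 MHz.
14.6 MHz and 26.9 MHz both map to 2.3 MHz.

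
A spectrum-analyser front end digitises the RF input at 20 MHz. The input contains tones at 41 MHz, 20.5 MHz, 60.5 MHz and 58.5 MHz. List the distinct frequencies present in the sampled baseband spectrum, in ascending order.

0.5 MHz, 1 MHz, 1.5 MHz

fs/2 = 10 MHz.
41 MHz mod fs = 1 MHz.
1 MHz ≤ fs/2 = 10 MHz, appears at 1 MHz.
20.5 MHz mod fs = 0.5 MHz.
0.5 MHz ≤ fs/2 = 10 MHz, appears at 0.5 MHz.
60.5 MHz mod fs = 0.5 MHz.
0.5 MHz ≤ fs/2 = 10 MHz, appears at 0.5 MHz.
58.5 MHz mod fs = 18.5 MHz.
18.5 MHz > fs/2 = 10 MHz, folds to fs − 18.5 MHz = 1.5 MHz.
Distinct values: {0.5 MHz, 1 MHz, 1.5 MHz}.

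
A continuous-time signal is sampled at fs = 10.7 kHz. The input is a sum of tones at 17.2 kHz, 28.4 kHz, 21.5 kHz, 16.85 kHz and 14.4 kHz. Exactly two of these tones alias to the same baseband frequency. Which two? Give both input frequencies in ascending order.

fs/2 = 5.35 kHz.
17.2 kHz mod fs = 6.5 kHz.
6.5 kHz > fs/2 = 5.35 kHz, folds to fs − 6.5 kHz = 4.2 kHz.
28.4 kHz mod fs = 7 kHz.
7 kHz > fs/2 = 5.35 kHz, folds to fs − 7 kHz = 3.7 kHz.
21.5 kHz mod fs = 0.1 kHz.
0.1 kHz ≤ fs/2 = 5.35 kHz, appears at 0.1 kHz.
16.85 kHz mod fs = 6.15 kHz.
6.15 kHz > fs/2 = 5.35 kHz, folds to fs − 6.15 kHz = 4.55 kHz.
14.4 kHz mod fs = 3.7 kHz.
3.7 kHz ≤ fs/2 = 5.35 kHz, appears at 3.7 kHz.
14.4 kHz and 28.4 kHz both map to 3.7 kHz.

14.4 kHz, 28.4 kHz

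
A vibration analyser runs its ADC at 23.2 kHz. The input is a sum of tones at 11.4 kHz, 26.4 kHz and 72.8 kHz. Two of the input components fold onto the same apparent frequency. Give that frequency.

fs/2 = 11.6 kHz.
11.4 kHz ≤ fs/2 = 11.6 kHz, passes unchanged.
26.4 kHz mod fs = 3.2 kHz.
3.2 kHz ≤ fs/2 = 11.6 kHz, appears at 3.2 kHz.
72.8 kHz mod fs = 3.2 kHz.
3.2 kHz ≤ fs/2 = 11.6 kHz, appears at 3.2 kHz.
26.4 kHz and 72.8 kHz both map to 3.2 kHz.

3.2 kHz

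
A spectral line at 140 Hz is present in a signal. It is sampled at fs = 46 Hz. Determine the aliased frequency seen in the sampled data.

2 Hz

140 Hz mod fs = 2 Hz.
2 Hz ≤ fs/2 = 23 Hz, appears at 2 Hz.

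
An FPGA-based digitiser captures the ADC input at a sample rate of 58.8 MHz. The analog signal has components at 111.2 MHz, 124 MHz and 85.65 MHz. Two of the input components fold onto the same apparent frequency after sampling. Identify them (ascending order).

111.2 MHz, 124 MHz

fs/2 = 29.4 MHz.
111.2 MHz mod fs = 52.4 MHz.
52.4 MHz > fs/2 = 29.4 MHz, folds to fs − 52.4 MHz = 6.4 MHz.
124 MHz mod fs = 6.4 MHz.
6.4 MHz ≤ fs/2 = 29.4 MHz, appears at 6.4 MHz.
85.65 MHz mod fs = 26.85 MHz.
26.85 MHz ≤ fs/2 = 29.4 MHz, appears at 26.85 MHz.
111.2 MHz and 124 MHz both map to 6.4 MHz.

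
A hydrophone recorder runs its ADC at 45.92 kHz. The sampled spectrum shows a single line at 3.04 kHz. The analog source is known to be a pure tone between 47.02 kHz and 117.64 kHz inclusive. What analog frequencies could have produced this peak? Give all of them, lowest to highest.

Frequencies that alias to 3.04 kHz are k·fs ± 3.04 kHz for integer k ≥ 0.
k=0: 3.04 kHz.
k=1: 42.88 kHz, 48.96 kHz.
k=2: 88.8 kHz, 94.88 kHz.
k=3: 134.72 kHz, 140.8 kHz.
Within [47.02 kHz, 117.64 kHz]: 48.96 kHz, 88.8 kHz, 94.88 kHz.

48.96 kHz, 88.8 kHz, 94.88 kHz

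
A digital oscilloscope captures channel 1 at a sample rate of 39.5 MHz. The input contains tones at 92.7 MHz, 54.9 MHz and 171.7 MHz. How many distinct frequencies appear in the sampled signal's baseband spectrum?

2

fs/2 = 19.75 MHz.
92.7 MHz mod fs = 13.7 MHz.
13.7 MHz ≤ fs/2 = 19.75 MHz, appears at 13.7 MHz.
54.9 MHz mod fs = 15.4 MHz.
15.4 MHz ≤ fs/2 = 19.75 MHz, appears at 15.4 MHz.
171.7 MHz mod fs = 13.7 MHz.
13.7 MHz ≤ fs/2 = 19.75 MHz, appears at 13.7 MHz.
Distinct values: {13.7 MHz, 15.4 MHz} → 2.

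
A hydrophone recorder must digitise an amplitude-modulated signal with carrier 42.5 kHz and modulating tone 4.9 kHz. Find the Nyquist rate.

AM sidebands sit at fc ± fm = 37.6 kHz and 47.4 kHz.
Highest-frequency component: 47.4 kHz.
Nyquist rate = 2 × 47.4 kHz = 94.8 kHz.

94.8 kHz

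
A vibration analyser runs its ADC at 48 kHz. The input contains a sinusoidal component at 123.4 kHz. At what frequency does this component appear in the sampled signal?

20.6 kHz

123.4 kHz mod fs = 27.4 kHz.
27.4 kHz > fs/2 = 24 kHz, folds to fs − 27.4 kHz = 20.6 kHz.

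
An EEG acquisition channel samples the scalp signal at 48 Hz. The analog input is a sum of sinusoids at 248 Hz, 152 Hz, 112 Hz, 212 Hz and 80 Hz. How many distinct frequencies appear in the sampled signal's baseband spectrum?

3

fs/2 = 24 Hz.
248 Hz mod fs = 8 Hz.
8 Hz ≤ fs/2 = 24 Hz, appears at 8 Hz.
152 Hz mod fs = 8 Hz.
8 Hz ≤ fs/2 = 24 Hz, appears at 8 Hz.
112 Hz mod fs = 16 Hz.
16 Hz ≤ fs/2 = 24 Hz, appears at 16 Hz.
212 Hz mod fs = 20 Hz.
20 Hz ≤ fs/2 = 24 Hz, appears at 20 Hz.
80 Hz mod fs = 32 Hz.
32 Hz > fs/2 = 24 Hz, folds to fs − 32 Hz = 16 Hz.
Distinct values: {8 Hz, 16 Hz, 20 Hz} → 3.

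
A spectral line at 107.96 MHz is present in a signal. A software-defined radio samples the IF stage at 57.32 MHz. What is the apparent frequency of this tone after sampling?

107.96 MHz mod fs = 50.64 MHz.
50.64 MHz > fs/2 = 28.66 MHz, folds to fs − 50.64 MHz = 6.68 MHz.

6.68 MHz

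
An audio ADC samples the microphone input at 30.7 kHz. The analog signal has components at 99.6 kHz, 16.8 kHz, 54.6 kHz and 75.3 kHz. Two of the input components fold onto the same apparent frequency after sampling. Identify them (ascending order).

fs/2 = 15.35 kHz.
99.6 kHz mod fs = 7.5 kHz.
7.5 kHz ≤ fs/2 = 15.35 kHz, appears at 7.5 kHz.
16.8 kHz > fs/2 = 15.35 kHz, folds to fs − 16.8 kHz = 13.9 kHz.
54.6 kHz mod fs = 23.9 kHz.
23.9 kHz > fs/2 = 15.35 kHz, folds to fs − 23.9 kHz = 6.8 kHz.
75.3 kHz mod fs = 13.9 kHz.
13.9 kHz ≤ fs/2 = 15.35 kHz, appears at 13.9 kHz.
16.8 kHz and 75.3 kHz both map to 13.9 kHz.

16.8 kHz, 75.3 kHz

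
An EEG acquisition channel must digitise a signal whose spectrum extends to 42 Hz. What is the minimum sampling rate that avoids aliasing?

84 Hz

Nyquist rate = 2 × 42 Hz = 84 Hz.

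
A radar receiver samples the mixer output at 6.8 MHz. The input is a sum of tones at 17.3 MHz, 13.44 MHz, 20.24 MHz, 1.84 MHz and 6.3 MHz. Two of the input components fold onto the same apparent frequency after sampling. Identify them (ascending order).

13.44 MHz, 20.24 MHz

fs/2 = 3.4 MHz.
17.3 MHz mod fs = 3.7 MHz.
3.7 MHz > fs/2 = 3.4 MHz, folds to fs − 3.7 MHz = 3.1 MHz.
13.44 MHz mod fs = 6.64 MHz.
6.64 MHz > fs/2 = 3.4 MHz, folds to fs − 6.64 MHz = 0.16 MHz.
20.24 MHz mod fs = 6.64 MHz.
6.64 MHz > fs/2 = 3.4 MHz, folds to fs − 6.64 MHz = 0.16 MHz.
1.84 MHz ≤ fs/2 = 3.4 MHz, passes unchanged.
6.3 MHz > fs/2 = 3.4 MHz, folds to fs − 6.3 MHz = 0.5 MHz.
13.44 MHz and 20.24 MHz both map to 0.16 MHz.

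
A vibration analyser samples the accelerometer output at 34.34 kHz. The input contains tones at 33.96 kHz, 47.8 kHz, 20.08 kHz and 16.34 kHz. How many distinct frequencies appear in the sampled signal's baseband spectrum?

fs/2 = 17.17 kHz.
33.96 kHz > fs/2 = 17.17 kHz, folds to fs − 33.96 kHz = 0.38 kHz.
47.8 kHz mod fs = 13.46 kHz.
13.46 kHz ≤ fs/2 = 17.17 kHz, appears at 13.46 kHz.
20.08 kHz > fs/2 = 17.17 kHz, folds to fs − 20.08 kHz = 14.26 kHz.
16.34 kHz ≤ fs/2 = 17.17 kHz, passes unchanged.
Distinct values: {0.38 kHz, 13.46 kHz, 14.26 kHz, 16.34 kHz} → 4.

4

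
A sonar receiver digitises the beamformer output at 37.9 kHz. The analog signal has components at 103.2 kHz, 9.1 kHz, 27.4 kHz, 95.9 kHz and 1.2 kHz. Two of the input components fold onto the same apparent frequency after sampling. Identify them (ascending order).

fs/2 = 18.95 kHz.
103.2 kHz mod fs = 27.4 kHz.
27.4 kHz > fs/2 = 18.95 kHz, folds to fs − 27.4 kHz = 10.5 kHz.
9.1 kHz ≤ fs/2 = 18.95 kHz, passes unchanged.
27.4 kHz > fs/2 = 18.95 kHz, folds to fs − 27.4 kHz = 10.5 kHz.
95.9 kHz mod fs = 20.1 kHz.
20.1 kHz > fs/2 = 18.95 kHz, folds to fs − 20.1 kHz = 17.8 kHz.
1.2 kHz ≤ fs/2 = 18.95 kHz, passes unchanged.
27.4 kHz and 103.2 kHz both map to 10.5 kHz.

27.4 kHz, 103.2 kHz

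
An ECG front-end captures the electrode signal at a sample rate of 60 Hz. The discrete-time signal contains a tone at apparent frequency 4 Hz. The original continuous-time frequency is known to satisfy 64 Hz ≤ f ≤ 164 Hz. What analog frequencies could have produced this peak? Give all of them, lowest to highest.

64 Hz, 116 Hz, 124 Hz

Frequencies that alias to 4 Hz are k·fs ± 4 Hz for integer k ≥ 0.
k=0: 4 Hz.
k=1: 56 Hz, 64 Hz.
k=2: 116 Hz, 124 Hz.
k=3: 176 Hz, 184 Hz.
Within [64 Hz, 164 Hz]: 64 Hz, 116 Hz, 124 Hz.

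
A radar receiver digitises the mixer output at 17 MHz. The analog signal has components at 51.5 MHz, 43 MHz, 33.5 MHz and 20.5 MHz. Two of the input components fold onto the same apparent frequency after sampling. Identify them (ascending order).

fs/2 = 8.5 MHz.
51.5 MHz mod fs = 0.5 MHz.
0.5 MHz ≤ fs/2 = 8.5 MHz, appears at 0.5 MHz.
43 MHz mod fs = 9 MHz.
9 MHz > fs/2 = 8.5 MHz, folds to fs − 9 MHz = 8 MHz.
33.5 MHz mod fs = 16.5 MHz.
16.5 MHz > fs/2 = 8.5 MHz, folds to fs − 16.5 MHz = 0.5 MHz.
20.5 MHz mod fs = 3.5 MHz.
3.5 MHz ≤ fs/2 = 8.5 MHz, appears at 3.5 MHz.
33.5 MHz and 51.5 MHz both map to 0.5 MHz.

33.5 MHz, 51.5 MHz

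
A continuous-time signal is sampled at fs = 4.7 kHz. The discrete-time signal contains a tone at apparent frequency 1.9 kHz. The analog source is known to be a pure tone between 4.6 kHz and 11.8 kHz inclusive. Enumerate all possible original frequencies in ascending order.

6.6 kHz, 7.5 kHz, 11.3 kHz

Frequencies that alias to 1.9 kHz are k·fs ± 1.9 kHz for integer k ≥ 0.
k=0: 1.9 kHz.
k=1: 2.8 kHz, 6.6 kHz.
k=2: 7.5 kHz, 11.3 kHz.
k=3: 12.2 kHz, 16 kHz.
Within [4.6 kHz, 11.8 kHz]: 6.6 kHz, 7.5 kHz, 11.3 kHz.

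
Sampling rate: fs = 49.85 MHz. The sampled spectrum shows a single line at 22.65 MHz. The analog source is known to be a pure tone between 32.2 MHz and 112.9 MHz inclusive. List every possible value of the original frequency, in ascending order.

Frequencies that alias to 22.65 MHz are k·fs ± 22.65 MHz for integer k ≥ 0.
k=0: 22.65 MHz.
k=1: 27.2 MHz, 72.5 MHz.
k=2: 77.05 MHz, 122.35 MHz.
k=3: 126.9 MHz, 172.2 MHz.
Within [32.2 MHz, 112.9 MHz]: 72.5 MHz, 77.05 MHz.

72.5 MHz, 77.05 MHz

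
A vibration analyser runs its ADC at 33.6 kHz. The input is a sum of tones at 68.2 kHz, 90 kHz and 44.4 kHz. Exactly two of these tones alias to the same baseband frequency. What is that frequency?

fs/2 = 16.8 kHz.
68.2 kHz mod fs = 1 kHz.
1 kHz ≤ fs/2 = 16.8 kHz, appears at 1 kHz.
90 kHz mod fs = 22.8 kHz.
22.8 kHz > fs/2 = 16.8 kHz, folds to fs − 22.8 kHz = 10.8 kHz.
44.4 kHz mod fs = 10.8 kHz.
10.8 kHz ≤ fs/2 = 16.8 kHz, appears at 10.8 kHz.
44.4 kHz and 90 kHz both map to 10.8 kHz.

10.8 kHz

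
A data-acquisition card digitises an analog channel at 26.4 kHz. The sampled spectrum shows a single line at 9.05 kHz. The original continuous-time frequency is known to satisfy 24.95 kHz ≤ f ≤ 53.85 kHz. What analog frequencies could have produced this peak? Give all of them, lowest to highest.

35.45 kHz, 43.75 kHz

Frequencies that alias to 9.05 kHz are k·fs ± 9.05 kHz for integer k ≥ 0.
k=0: 9.05 kHz.
k=1: 17.35 kHz, 35.45 kHz.
k=2: 43.75 kHz, 61.85 kHz.
k=3: 70.15 kHz, 88.25 kHz.
Within [24.95 kHz, 53.85 kHz]: 35.45 kHz, 43.75 kHz.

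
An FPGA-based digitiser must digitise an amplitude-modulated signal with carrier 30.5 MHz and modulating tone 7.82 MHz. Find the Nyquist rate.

76.64 MHz

AM sidebands sit at fc ± fm = 22.68 MHz and 38.32 MHz.
Highest-frequency component: 38.32 MHz.
Nyquist rate = 2 × 38.32 MHz = 76.64 MHz.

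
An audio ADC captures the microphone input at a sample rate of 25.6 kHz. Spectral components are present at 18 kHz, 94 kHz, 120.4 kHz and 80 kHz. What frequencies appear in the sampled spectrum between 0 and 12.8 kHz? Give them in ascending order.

fs/2 = 12.8 kHz.
18 kHz > fs/2 = 12.8 kHz, folds to fs − 18 kHz = 7.6 kHz.
94 kHz mod fs = 17.2 kHz.
17.2 kHz > fs/2 = 12.8 kHz, folds to fs − 17.2 kHz = 8.4 kHz.
120.4 kHz mod fs = 18 kHz.
18 kHz > fs/2 = 12.8 kHz, folds to fs − 18 kHz = 7.6 kHz.
80 kHz mod fs = 3.2 kHz.
3.2 kHz ≤ fs/2 = 12.8 kHz, appears at 3.2 kHz.
Distinct values: {3.2 kHz, 7.6 kHz, 8.4 kHz}.

3.2 kHz, 7.6 kHz, 8.4 kHz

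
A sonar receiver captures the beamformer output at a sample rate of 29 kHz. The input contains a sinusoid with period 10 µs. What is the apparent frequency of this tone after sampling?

13 kHz

T = 10 µs → f = 1/T = 100 kHz.
100 kHz mod fs = 13 kHz.
13 kHz ≤ fs/2 = 14.5 kHz, appears at 13 kHz.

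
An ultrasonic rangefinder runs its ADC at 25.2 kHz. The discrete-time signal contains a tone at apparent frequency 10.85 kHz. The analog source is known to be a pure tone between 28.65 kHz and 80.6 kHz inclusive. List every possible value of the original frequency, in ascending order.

Frequencies that alias to 10.85 kHz are k·fs ± 10.85 kHz for integer k ≥ 0.
k=0: 10.85 kHz.
k=1: 14.35 kHz, 36.05 kHz.
k=2: 39.55 kHz, 61.25 kHz.
k=3: 64.75 kHz, 86.45 kHz.
k=4: 89.95 kHz, 111.65 kHz.
Within [28.65 kHz, 80.6 kHz]: 36.05 kHz, 39.55 kHz, 61.25 kHz, 64.75 kHz.

36.05 kHz, 39.55 kHz, 61.25 kHz, 64.75 kHz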